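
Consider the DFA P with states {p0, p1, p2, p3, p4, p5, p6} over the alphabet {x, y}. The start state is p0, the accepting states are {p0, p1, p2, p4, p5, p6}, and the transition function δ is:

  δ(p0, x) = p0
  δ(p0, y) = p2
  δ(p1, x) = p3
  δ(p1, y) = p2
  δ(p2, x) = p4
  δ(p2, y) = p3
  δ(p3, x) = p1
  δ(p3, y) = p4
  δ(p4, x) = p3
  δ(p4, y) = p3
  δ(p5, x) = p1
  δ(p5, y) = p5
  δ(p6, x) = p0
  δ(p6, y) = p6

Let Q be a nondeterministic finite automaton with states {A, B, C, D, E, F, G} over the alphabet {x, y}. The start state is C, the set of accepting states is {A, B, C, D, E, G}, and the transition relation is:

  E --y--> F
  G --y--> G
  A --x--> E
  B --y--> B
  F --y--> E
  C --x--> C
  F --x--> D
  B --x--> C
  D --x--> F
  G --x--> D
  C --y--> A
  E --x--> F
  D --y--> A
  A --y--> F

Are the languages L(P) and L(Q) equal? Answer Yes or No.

Yes

Exploring the product automaton P × Q from the start pair (p0, C), following both machines on each input symbol, reaches 5 state pairs: (p0, C), (p2, A), (p4, E), (p3, F), (p1, D).
P accepts in {p0, p1, p2, p4, p5, p6} and Q accepts in {A, B, C, D, E, G}. In every reachable pair the two components are either both accepting — (p0, C), (p2, A), (p4, E), (p1, D) — or both non-accepting, so no string is accepted by exactly one of the machines: L(P) \ L(Q) and L(Q) \ L(P) are both empty.
Hence every string is accepted by P iff it is accepted by Q, and the two languages coincide.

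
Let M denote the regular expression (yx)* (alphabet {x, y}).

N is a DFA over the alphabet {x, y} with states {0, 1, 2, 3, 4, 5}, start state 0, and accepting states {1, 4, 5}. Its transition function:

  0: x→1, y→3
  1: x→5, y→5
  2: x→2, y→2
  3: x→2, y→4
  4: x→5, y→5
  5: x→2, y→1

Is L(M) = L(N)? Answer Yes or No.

The empty string ε is accepted by M but rejected by N.
So L(M) ≠ L(N).

No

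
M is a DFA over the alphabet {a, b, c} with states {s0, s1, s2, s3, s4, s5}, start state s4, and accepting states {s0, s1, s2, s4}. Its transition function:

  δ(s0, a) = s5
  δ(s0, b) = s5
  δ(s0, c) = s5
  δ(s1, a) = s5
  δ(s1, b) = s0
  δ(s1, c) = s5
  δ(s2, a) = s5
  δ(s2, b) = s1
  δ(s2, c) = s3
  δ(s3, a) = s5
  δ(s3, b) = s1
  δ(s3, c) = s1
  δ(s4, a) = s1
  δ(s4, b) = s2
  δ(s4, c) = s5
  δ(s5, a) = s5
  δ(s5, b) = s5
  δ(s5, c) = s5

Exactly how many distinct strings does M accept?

10

The useful subgraph on states {s0, s1, s2, s3, s4} is acyclic, so L(M) is finite; the longest accepting path visits 5 useful states, giving maximum string length 4.
Counting accepting paths from s4 by length: 1 of length 0, 2 of length 1, 2 of length 2, 3 of length 3, 2 of length 4. Total 10.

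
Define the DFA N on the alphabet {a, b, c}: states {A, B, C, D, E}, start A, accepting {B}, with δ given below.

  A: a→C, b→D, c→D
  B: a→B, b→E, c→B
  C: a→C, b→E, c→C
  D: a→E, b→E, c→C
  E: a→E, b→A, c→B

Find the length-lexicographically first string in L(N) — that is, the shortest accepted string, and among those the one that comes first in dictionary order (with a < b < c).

abc

A breadth-first search from A reaches an accepting state first via the path A → C → E → B on input abc.
No string of length < 3 is accepted (BFS exhausts all shorter strings without reaching an accepting state), and abc is the lexicographically least accepting string of length 3.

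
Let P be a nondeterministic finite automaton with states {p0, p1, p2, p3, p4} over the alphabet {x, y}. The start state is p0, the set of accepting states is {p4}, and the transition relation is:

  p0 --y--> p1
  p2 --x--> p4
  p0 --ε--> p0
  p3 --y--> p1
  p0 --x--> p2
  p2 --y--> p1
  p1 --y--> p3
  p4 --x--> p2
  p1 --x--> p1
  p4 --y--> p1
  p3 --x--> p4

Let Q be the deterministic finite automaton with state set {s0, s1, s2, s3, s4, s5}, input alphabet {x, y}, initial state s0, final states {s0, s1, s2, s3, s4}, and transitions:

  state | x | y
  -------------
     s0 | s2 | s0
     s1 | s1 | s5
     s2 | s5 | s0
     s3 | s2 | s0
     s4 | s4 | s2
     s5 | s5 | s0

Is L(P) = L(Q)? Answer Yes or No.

No

The string xx is accepted by P but rejected by Q.
So L(P) ≠ L(Q).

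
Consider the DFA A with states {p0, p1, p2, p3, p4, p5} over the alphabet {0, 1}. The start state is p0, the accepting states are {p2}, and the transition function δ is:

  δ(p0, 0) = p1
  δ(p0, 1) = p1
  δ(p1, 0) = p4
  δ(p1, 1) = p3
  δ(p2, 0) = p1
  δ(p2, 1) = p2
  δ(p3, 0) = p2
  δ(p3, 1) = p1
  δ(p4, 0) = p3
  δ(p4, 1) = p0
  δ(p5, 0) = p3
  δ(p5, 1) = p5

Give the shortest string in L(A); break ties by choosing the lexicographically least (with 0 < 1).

010

A breadth-first search from p0 reaches an accepting state first via the path p0 → p1 → p3 → p2 on input 010.
No string of length < 3 is accepted (BFS exhausts all shorter strings without reaching an accepting state), and 010 is the lexicographically least accepting string of length 3.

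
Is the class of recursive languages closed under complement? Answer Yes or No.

Yes

Run the decider for L and flip its answer; since the decider halts on every input, this decides the complement.
So the recursive languages are closed under complement.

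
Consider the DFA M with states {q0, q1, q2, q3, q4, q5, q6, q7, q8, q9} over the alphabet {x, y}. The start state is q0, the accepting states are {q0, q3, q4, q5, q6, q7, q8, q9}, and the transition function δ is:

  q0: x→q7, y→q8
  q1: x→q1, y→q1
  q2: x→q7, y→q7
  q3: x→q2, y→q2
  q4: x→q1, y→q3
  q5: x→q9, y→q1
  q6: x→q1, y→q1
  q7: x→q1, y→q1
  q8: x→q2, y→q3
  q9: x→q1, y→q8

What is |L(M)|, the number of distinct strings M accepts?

The useful subgraph on states {q0, q2, q3, q7, q8} is acyclic, so L(M) is finite; the longest accepting path visits 5 useful states, giving maximum string length 4.
Counting accepting paths from q0 by length: 1 of length 0, 2 of length 1, 1 of length 2, 2 of length 3, 4 of length 4. Total 10.

10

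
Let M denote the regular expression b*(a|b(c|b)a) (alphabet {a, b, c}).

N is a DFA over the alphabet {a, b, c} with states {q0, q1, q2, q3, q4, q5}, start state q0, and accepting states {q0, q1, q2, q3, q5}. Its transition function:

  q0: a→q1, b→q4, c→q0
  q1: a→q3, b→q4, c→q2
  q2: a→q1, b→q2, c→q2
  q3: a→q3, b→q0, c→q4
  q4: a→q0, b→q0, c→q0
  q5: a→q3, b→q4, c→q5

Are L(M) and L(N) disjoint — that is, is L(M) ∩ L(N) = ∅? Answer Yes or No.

No

The string a is accepted by both M and N.
Hence L(M) ∩ L(N) ≠ ∅.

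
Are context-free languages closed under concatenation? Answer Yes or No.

Take grammars for L₁ and L₂ with disjoint nonterminals and start symbols S₁, S₂; adding a new start symbol with S → S₁S₂ gives a context-free grammar for L₁L₂.
So the context-free languages are closed under concatenation.

Yes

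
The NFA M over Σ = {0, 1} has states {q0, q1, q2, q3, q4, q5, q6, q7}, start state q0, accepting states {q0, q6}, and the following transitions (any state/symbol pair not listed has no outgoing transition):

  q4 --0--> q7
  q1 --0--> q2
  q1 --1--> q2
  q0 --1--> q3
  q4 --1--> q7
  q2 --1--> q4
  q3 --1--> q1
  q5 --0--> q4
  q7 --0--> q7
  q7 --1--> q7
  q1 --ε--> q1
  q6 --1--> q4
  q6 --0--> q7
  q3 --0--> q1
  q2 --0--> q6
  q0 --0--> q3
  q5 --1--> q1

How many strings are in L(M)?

The useful subgraph on states {q0, q1, q2, q3, q6} is acyclic, so L(M) is finite; the longest accepting path visits 5 useful states, giving maximum string length 4.
Counting accepting paths from q0 by length: 1 of length 0, 8 of length 4. Total 9.

9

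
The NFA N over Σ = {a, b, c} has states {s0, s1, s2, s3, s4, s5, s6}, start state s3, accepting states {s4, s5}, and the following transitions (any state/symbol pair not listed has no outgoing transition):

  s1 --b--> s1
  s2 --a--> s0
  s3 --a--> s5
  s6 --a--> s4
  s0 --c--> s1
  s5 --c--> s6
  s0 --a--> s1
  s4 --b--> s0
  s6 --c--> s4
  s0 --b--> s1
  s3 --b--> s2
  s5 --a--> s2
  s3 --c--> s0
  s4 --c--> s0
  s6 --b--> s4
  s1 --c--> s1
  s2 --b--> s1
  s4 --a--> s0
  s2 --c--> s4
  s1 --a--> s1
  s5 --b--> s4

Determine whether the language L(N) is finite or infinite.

The useful states (reachable from s3 and able to reach an accepting state) are {s2, s3, s4, s5, s6}.
Restricted to these states the transition graph has no cycle, so every accepting path has bounded length and L is finite.

finite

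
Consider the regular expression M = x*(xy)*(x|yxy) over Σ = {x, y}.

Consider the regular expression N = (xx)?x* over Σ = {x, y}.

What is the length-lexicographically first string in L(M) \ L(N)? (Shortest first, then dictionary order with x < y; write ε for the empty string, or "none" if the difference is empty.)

xyx

The string xyx is accepted by M but not by N.
No shorter string lies in the difference, and xyx is the lexicographically first length-3 string in L(M) \ L(N).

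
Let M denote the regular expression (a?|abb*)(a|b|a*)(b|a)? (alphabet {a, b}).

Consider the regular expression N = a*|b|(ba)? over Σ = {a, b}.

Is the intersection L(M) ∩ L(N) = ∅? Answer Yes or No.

No

The empty string ε is accepted by both M and N.
Hence L(M) ∩ L(N) ≠ ∅.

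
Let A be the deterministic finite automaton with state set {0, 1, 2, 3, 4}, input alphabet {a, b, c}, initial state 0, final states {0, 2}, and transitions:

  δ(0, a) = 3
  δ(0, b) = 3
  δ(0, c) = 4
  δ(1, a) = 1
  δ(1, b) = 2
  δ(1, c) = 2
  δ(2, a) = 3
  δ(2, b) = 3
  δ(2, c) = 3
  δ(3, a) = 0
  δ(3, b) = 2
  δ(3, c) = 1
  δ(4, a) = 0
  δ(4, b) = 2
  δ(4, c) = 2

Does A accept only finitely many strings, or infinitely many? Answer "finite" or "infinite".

infinite

State 0 is reachable from the start and can reach an accepting state, and it lies on the cycle 0 → 3 → 0.
Traversing that cycle any number of times yields accepted strings of unbounded length, so the language is infinite.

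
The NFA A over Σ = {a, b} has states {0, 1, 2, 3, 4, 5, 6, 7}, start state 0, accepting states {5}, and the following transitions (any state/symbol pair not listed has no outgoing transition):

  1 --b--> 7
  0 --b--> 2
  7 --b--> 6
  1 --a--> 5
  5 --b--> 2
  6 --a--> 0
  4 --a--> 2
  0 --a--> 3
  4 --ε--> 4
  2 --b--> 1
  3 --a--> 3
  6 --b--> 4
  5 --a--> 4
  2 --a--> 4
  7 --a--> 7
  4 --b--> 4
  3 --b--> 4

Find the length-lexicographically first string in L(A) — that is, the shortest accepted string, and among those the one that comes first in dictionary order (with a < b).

A breadth-first search from 0 reaches an accepting state first via the path 0 → 2 → 1 → 5 on input bba.
No string of length < 3 is accepted (BFS exhausts all shorter strings without reaching an accepting state), and bba is the lexicographically least accepting string of length 3.

bba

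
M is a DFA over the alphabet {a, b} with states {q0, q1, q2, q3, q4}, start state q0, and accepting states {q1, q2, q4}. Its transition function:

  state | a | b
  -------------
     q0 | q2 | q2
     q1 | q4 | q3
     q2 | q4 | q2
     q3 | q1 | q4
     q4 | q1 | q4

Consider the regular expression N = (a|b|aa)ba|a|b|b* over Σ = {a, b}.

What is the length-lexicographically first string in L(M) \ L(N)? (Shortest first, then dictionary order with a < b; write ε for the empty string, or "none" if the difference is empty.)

The string aa is accepted by M but not by N.
No shorter string lies in the difference, and aa is the lexicographically first length-2 string in L(M) \ L(N).

aa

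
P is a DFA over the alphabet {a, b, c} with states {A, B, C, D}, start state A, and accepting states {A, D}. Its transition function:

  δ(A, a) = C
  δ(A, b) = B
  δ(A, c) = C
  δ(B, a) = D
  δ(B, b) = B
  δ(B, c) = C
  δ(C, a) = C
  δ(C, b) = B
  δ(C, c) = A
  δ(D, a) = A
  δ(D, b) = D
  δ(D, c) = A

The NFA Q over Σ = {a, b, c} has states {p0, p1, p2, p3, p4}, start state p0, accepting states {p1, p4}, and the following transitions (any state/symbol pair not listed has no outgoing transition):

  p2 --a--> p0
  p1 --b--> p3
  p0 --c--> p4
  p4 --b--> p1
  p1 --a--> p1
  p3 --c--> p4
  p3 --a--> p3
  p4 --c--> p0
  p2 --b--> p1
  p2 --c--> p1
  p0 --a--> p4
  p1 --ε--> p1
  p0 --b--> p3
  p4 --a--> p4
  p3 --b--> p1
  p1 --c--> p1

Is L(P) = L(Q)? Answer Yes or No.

The empty string ε is accepted by P but rejected by Q.
So L(P) ≠ L(Q).

No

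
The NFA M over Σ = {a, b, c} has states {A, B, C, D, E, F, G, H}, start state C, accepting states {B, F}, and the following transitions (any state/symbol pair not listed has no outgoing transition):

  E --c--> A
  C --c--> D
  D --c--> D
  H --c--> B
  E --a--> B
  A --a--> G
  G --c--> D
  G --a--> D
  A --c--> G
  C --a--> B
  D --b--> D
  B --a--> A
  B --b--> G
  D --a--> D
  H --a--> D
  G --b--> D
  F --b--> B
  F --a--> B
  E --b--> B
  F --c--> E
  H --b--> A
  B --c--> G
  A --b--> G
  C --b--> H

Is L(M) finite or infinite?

finite

The useful states (reachable from C and able to reach an accepting state) are {B, C, H}.
Restricted to these states the transition graph has no cycle, so every accepting path has bounded length and L is finite.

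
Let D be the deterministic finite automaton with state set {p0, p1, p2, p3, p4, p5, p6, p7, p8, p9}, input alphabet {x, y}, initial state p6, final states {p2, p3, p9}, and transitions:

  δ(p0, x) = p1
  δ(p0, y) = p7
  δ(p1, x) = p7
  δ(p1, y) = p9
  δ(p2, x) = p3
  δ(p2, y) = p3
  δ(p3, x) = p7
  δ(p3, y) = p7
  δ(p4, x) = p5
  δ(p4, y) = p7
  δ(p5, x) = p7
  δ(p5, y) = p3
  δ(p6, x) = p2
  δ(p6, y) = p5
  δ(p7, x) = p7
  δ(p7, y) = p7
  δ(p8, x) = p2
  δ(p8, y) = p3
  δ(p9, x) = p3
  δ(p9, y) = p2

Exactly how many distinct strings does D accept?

The useful subgraph on states {p2, p3, p5, p6} is acyclic, so L(D) is finite; the longest accepting path visits 3 useful states, giving maximum string length 2.
Counting accepting paths from p6 by length: 1 of length 1, 3 of length 2. Total 4.

4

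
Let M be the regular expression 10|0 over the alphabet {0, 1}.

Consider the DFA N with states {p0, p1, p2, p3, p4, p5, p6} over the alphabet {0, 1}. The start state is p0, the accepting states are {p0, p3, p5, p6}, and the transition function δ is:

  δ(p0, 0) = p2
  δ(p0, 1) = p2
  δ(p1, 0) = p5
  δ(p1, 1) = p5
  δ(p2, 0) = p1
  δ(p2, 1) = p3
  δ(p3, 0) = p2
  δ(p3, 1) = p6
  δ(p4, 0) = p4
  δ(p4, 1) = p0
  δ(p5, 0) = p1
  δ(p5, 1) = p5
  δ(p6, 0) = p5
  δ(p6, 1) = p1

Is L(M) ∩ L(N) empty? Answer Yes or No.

Yes

Converting the expression M to a DFA (subset construction, then merging equivalent states) gives the minimal DFA with states {m0, m1, m2, m3}, start state m0, accepting states {m1} and transitions m0: 0→m1, 1→m2; m1: 0→m3, 1→m3; m2: 0→m1, 1→m3; m3: 0→m3, 1→m3.
Exploring the product automaton M × N from the start pair (m0, p0), following both machines on each input symbol, reaches 9 state pairs: (m0, p0), (m1, p2), (m2, p2), (m3, p1), (m3, p3), (m1, p1), (m3, p5), (m3, p2), (m3, p6).
M accepts in {m1} and N accepts in {p0, p3, p5, p6}; no reachable pair has both components accepting, so no string drives both machines to acceptance simultaneously and L(M) ∩ L(N) = ∅.
So no string is accepted by both, and the intersection is empty.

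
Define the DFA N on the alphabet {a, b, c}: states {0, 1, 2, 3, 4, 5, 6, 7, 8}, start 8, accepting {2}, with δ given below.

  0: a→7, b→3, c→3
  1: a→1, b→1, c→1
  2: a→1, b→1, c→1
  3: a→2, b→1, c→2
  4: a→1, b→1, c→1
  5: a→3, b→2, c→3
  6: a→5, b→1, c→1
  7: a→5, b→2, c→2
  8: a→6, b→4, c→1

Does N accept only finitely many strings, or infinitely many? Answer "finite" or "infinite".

finite

The useful states (reachable from 8 and able to reach an accepting state) are {2, 3, 5, 6, 8}.
Restricted to these states the transition graph has no cycle, so every accepting path has bounded length and L is finite.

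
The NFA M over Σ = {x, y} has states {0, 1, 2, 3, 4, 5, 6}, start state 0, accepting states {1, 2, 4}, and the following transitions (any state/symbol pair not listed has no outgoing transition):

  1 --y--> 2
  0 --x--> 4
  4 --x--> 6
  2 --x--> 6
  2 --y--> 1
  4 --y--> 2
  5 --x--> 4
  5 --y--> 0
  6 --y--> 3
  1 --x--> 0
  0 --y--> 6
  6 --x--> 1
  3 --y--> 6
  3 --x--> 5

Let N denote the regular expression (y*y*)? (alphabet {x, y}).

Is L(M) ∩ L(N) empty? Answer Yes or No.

Yes

Converting the expression N to a DFA (subset construction, then merging equivalent states) gives the minimal DFA with states {n0, n1}, start state n0, accepting states {n0} and transitions n0: x→n1, y→n0; n1: x→n1, y→n1.
Exploring the product automaton M × N from the start pair (0, n0), following both machines on each input symbol, reaches 10 state pairs: (0, n0), (4, n1), (6, n0), (6, n1), (2, n1), (1, n1), (3, n0), (3, n1), (0, n1), (5, n1).
M accepts in {1, 2, 4} and N accepts in {n0}; no reachable pair has both components accepting, so no string drives both machines to acceptance simultaneously and L(M) ∩ L(N) = ∅.
So no string is accepted by both, and the intersection is empty.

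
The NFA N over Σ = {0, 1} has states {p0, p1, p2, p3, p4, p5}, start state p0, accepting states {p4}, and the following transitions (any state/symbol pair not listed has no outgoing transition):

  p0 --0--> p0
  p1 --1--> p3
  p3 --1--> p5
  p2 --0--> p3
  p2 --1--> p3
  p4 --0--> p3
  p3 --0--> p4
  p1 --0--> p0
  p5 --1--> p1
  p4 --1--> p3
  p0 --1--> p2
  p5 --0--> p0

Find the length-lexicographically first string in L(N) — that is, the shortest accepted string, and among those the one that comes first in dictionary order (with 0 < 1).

100

A breadth-first search from p0 reaches an accepting state first via the path p0 → p2 → p3 → p4 on input 100.
No string of length < 3 is accepted (BFS exhausts all shorter strings without reaching an accepting state), and 100 is the lexicographically least accepting string of length 3.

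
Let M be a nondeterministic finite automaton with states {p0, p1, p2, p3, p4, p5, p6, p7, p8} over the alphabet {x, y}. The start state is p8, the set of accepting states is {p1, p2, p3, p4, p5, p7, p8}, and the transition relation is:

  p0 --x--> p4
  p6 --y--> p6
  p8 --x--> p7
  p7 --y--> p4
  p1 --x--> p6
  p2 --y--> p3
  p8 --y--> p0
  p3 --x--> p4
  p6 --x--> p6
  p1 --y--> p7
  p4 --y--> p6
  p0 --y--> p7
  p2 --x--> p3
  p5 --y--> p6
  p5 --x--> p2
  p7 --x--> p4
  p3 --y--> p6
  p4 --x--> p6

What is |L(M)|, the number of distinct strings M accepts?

8

The useful subgraph on states {p0, p4, p7, p8} is acyclic, so L(M) is finite; the longest accepting path visits 4 useful states, giving maximum string length 3.
Counting accepting paths from p8 by length: 1 of length 0, 1 of length 1, 4 of length 2, 2 of length 3. Total 8.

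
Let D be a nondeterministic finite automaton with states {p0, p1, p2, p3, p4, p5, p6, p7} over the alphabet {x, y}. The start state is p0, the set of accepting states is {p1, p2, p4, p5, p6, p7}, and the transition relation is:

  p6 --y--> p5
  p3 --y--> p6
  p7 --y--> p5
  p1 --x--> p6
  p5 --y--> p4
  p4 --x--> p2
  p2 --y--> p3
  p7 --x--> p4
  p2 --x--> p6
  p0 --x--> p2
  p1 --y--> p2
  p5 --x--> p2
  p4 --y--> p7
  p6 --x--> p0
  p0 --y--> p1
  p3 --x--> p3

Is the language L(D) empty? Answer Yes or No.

No

The string x is accepted: the run p0 → p2 ends in the accepting state p2.
Since at least one string is accepted, L(D) is not empty.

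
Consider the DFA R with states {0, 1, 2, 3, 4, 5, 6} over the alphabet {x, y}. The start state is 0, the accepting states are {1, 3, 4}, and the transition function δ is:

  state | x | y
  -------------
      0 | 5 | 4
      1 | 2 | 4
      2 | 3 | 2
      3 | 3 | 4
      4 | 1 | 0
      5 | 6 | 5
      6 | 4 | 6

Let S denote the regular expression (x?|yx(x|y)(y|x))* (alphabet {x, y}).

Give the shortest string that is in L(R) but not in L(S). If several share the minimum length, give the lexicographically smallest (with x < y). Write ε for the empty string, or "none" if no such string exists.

The string y is accepted by R but not by S.
No shorter string lies in the difference, and y is the lexicographically first length-1 string in L(R) \ L(S).

y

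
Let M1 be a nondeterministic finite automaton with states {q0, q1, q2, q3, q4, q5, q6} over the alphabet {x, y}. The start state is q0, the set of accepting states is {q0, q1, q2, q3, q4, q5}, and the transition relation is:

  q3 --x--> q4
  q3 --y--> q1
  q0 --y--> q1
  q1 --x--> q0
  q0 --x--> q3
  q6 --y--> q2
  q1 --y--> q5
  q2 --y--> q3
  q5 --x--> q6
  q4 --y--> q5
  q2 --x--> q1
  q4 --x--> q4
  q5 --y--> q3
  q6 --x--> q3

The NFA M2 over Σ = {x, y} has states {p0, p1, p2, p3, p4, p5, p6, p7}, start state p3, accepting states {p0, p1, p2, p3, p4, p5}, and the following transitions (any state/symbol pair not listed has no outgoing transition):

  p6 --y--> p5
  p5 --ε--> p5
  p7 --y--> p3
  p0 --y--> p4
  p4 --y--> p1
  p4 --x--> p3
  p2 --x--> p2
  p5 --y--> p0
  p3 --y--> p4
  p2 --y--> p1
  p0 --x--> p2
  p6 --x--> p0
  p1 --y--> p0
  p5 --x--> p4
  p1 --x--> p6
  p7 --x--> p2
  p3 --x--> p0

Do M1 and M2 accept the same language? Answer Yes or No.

Yes

Exploring the product automaton M1 × M2 from the start pair (q0, p3), following both machines on each input symbol, reaches 7 state pairs: (q0, p3), (q3, p0), (q1, p4), (q4, p2), (q5, p1), (q6, p6), (q2, p5).
M1 accepts in {q0, q1, q2, q3, q4, q5} and M2 accepts in {p0, p1, p2, p3, p4, p5}. In every reachable pair the two components are either both accepting — (q0, p3), (q3, p0), (q1, p4), (q4, p2), (q5, p1), (q2, p5) — or both non-accepting, so no string is accepted by exactly one of the machines: L(M1) \ L(M2) and L(M2) \ L(M1) are both empty.
Hence every string is accepted by M1 iff it is accepted by M2, and the two languages coincide.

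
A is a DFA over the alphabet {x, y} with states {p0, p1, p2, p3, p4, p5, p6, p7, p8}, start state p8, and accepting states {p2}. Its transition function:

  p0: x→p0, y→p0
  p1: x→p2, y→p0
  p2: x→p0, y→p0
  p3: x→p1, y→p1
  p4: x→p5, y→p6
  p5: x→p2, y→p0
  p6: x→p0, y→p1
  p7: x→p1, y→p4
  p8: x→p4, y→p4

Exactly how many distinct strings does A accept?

4

The useful subgraph on states {p1, p2, p4, p5, p6, p8} is acyclic, so L(A) is finite; the longest accepting path visits 5 useful states, giving maximum string length 4.
Counting accepting paths from p8 by length: 2 of length 3, 2 of length 4. Total 4.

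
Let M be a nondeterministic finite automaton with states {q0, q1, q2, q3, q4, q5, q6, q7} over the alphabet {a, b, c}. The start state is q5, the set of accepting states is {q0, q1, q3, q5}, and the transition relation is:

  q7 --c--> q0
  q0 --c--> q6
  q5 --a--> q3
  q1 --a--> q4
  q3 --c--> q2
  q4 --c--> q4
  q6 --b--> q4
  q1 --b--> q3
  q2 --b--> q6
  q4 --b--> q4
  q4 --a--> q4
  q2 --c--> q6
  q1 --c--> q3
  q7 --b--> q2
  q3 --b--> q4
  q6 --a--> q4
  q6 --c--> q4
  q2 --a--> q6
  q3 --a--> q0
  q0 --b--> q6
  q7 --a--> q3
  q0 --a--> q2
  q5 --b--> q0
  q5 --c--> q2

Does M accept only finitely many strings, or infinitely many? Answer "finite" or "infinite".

finite

The useful states (reachable from q5 and able to reach an accepting state) are {q0, q3, q5}.
Restricted to these states the transition graph has no cycle, so every accepting path has bounded length and L is finite.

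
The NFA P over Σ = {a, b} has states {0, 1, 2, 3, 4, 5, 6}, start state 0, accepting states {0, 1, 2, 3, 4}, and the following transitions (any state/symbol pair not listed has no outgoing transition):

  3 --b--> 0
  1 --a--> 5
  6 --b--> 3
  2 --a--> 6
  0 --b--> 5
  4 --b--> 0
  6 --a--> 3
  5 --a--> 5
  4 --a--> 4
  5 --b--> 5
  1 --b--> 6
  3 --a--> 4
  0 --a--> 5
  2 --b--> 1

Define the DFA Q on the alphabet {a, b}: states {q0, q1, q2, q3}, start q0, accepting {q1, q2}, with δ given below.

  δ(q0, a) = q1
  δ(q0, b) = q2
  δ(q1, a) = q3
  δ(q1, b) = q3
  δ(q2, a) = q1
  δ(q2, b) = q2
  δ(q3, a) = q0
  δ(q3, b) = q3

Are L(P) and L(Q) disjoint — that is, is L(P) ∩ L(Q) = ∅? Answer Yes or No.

Exploring the product automaton P × Q from the start pair (0, q0), following both machines on each input symbol, reaches 5 state pairs: (0, q0), (5, q1), (5, q2), (5, q3), (5, q0).
P accepts in {0, 1, 2, 3, 4} and Q accepts in {q1, q2}; no reachable pair has both components accepting, so no string drives both machines to acceptance simultaneously and L(P) ∩ L(Q) = ∅.
So no string is accepted by both, and the intersection is empty.

Yes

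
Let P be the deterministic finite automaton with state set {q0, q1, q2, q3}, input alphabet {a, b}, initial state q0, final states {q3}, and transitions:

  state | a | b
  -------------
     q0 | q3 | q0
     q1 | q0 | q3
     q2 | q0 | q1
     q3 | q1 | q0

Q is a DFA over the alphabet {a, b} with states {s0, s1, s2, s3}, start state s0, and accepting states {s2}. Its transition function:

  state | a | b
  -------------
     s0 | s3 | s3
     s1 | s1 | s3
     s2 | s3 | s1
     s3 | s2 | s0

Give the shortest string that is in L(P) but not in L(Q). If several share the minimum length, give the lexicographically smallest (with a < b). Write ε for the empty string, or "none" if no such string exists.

The string a is accepted by P but not by Q.
No shorter string lies in the difference, and a is the lexicographically first length-1 string in L(P) \ L(Q).

a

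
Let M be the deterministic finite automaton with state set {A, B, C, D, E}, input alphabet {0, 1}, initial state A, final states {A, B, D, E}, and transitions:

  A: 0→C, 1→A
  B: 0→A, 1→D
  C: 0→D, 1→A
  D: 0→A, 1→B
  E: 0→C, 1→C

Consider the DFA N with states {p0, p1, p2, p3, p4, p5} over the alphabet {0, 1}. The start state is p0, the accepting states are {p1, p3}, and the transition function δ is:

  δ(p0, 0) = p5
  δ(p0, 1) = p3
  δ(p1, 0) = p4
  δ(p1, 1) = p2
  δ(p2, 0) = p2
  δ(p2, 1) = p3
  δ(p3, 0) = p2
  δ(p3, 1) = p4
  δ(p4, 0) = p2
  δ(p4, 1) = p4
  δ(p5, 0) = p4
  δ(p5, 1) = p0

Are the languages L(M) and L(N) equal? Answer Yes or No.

No

The empty string ε is accepted by M but rejected by N.
So L(M) ≠ L(N).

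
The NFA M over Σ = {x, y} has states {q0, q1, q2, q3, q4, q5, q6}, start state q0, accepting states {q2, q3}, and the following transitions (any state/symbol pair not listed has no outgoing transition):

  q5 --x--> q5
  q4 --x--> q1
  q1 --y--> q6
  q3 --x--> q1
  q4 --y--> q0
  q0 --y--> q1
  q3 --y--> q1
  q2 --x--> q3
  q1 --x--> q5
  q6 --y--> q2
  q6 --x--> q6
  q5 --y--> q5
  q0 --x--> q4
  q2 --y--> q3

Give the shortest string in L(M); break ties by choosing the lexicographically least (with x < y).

A breadth-first search from q0 reaches an accepting state first via the path q0 → q1 → q6 → q2 on input yyy.
No string of length < 3 is accepted (BFS exhausts all shorter strings without reaching an accepting state), and yyy is the lexicographically least accepting string of length 3.

yyy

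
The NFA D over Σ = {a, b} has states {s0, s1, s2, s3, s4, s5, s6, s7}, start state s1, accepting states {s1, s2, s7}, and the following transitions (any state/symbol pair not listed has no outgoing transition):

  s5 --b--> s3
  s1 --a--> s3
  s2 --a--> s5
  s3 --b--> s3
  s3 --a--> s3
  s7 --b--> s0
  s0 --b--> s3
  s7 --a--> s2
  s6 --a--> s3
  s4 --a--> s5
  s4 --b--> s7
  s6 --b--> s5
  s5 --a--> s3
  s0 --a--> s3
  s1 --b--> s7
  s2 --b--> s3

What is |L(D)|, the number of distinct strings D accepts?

The useful subgraph on states {s1, s2, s7} is acyclic, so L(D) is finite; the longest accepting path visits 3 useful states, giving maximum string length 2.
Counting accepting paths from s1 by length: 1 of length 0, 1 of length 1, 1 of length 2. Total 3.

3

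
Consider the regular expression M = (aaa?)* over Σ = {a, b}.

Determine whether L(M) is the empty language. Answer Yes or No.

The empty string ε matches the expression, so it belongs to L(M).
Since L(M) contains at least one string, it is not empty.

No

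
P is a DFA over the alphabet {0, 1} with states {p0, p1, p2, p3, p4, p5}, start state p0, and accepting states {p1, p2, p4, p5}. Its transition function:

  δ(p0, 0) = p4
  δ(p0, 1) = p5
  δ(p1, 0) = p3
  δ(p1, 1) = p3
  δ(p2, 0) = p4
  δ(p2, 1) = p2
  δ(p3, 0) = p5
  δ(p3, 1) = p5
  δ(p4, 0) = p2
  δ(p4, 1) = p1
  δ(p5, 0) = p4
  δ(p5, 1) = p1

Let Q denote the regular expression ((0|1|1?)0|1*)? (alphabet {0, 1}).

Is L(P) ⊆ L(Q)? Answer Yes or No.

No

The string 01 is in L(P) but not in L(Q).
So L(P) ⊄ L(Q).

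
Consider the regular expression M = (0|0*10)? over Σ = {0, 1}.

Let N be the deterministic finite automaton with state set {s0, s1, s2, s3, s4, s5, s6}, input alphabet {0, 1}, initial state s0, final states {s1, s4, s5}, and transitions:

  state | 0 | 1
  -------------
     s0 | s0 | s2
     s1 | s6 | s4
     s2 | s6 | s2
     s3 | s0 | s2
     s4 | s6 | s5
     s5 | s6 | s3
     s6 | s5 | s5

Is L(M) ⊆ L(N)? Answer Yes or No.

No

The empty string ε is in L(M) but not in L(N).
So L(M) ⊄ L(N).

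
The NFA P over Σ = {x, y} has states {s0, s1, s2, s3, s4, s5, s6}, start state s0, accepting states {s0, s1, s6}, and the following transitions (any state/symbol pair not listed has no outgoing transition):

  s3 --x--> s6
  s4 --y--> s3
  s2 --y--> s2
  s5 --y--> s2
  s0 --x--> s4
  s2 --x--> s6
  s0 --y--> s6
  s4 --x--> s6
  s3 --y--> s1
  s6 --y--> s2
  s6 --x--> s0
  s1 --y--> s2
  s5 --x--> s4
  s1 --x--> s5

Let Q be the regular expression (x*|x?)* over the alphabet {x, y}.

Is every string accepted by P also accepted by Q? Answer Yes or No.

The string y is in L(P) but not in L(Q).
So L(P) ⊄ L(Q).

No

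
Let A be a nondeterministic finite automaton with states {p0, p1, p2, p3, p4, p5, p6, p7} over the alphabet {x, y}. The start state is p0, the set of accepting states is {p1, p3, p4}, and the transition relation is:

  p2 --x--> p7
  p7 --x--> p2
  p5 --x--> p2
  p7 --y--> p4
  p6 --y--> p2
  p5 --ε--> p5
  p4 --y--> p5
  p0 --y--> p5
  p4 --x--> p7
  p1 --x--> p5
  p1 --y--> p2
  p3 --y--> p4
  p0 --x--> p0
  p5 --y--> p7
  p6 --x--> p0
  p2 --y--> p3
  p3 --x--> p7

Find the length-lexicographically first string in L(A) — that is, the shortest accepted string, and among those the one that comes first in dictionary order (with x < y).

yxy

A breadth-first search from p0 reaches an accepting state first via the path p0 → p5 → p2 → p3 on input yxy.
No string of length < 3 is accepted (BFS exhausts all shorter strings without reaching an accepting state), and yxy is the lexicographically least accepting string of length 3.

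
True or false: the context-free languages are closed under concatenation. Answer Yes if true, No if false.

Take grammars for L₁ and L₂ with disjoint nonterminals and start symbols S₁, S₂; adding a new start symbol with S → S₁S₂ gives a context-free grammar for L₁L₂.
So the context-free languages are closed under concatenation.

Yes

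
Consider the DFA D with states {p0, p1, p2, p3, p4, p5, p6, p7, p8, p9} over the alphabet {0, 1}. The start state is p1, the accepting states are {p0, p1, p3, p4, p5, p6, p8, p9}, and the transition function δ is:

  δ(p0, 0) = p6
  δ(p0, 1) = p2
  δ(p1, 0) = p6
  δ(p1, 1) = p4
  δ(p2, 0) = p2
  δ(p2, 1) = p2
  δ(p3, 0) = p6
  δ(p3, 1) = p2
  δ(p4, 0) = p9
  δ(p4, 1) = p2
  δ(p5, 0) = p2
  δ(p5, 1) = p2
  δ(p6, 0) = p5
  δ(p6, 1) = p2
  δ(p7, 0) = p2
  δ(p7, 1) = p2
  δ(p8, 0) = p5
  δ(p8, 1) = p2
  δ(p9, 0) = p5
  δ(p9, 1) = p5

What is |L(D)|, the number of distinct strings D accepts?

The useful subgraph on states {p1, p4, p5, p6, p9} is acyclic, so L(D) is finite; the longest accepting path visits 4 useful states, giving maximum string length 3.
Counting accepting paths from p1 by length: 1 of length 0, 2 of length 1, 2 of length 2, 2 of length 3. Total 7.

7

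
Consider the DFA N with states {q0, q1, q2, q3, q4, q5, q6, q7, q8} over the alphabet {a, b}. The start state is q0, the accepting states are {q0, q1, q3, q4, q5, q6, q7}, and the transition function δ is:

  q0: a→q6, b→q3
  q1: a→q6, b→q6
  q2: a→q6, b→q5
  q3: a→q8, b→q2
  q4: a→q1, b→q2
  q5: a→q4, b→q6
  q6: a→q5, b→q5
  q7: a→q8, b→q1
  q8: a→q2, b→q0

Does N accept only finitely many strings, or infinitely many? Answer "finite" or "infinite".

State q0 is reachable from the start and can reach an accepting state, and it lies on the cycle q0 → q3 → q8 → q0.
Traversing that cycle any number of times yields accepted strings of unbounded length, so the language is infinite.

infinite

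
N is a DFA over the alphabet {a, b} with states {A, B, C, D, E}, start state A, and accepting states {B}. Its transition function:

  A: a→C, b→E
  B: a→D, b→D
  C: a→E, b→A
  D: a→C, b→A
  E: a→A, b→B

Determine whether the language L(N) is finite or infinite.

infinite

State A is reachable from the start and can reach an accepting state, and it lies on the cycle A → C → A.
Traversing that cycle any number of times yields accepted strings of unbounded length, so the language is infinite.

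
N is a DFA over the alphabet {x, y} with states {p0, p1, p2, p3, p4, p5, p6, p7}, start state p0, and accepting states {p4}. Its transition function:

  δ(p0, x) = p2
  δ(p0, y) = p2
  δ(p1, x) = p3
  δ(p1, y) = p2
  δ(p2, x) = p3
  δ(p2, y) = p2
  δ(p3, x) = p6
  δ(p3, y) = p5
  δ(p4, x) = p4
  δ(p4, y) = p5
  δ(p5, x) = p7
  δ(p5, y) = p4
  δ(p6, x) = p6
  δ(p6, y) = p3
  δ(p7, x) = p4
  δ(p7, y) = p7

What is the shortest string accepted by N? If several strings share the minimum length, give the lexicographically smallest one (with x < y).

A breadth-first search from p0 reaches an accepting state first via the path p0 → p2 → p3 → p5 → p4 on input xxyy.
No string of length < 4 is accepted (BFS exhausts all shorter strings without reaching an accepting state), and xxyy is the lexicographically least accepting string of length 4.

xxyy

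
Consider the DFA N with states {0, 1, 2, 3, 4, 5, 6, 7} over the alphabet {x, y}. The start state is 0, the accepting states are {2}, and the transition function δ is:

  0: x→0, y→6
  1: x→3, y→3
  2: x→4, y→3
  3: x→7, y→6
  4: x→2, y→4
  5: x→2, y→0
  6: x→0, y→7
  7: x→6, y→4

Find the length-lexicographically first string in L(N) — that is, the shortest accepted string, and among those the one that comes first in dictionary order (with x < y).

A breadth-first search from 0 reaches an accepting state first via the path 0 → 6 → 7 → 4 → 2 on input yyyx.
No string of length < 4 is accepted (BFS exhausts all shorter strings without reaching an accepting state), and yyyx is the lexicographically least accepting string of length 4.

yyyx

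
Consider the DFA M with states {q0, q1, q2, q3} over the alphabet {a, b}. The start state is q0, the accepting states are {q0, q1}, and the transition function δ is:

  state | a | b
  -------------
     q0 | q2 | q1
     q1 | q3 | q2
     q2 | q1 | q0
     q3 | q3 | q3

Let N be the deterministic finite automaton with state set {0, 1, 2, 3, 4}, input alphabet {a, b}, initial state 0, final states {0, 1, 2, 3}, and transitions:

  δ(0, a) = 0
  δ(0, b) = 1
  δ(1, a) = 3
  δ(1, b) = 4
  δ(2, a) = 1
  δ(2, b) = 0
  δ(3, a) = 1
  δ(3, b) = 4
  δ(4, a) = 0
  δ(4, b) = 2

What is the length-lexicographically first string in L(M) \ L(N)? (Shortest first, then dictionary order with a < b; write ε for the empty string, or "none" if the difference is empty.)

abb

The string abb is accepted by M but not by N.
No shorter string lies in the difference, and abb is the lexicographically first length-3 string in L(M) \ L(N).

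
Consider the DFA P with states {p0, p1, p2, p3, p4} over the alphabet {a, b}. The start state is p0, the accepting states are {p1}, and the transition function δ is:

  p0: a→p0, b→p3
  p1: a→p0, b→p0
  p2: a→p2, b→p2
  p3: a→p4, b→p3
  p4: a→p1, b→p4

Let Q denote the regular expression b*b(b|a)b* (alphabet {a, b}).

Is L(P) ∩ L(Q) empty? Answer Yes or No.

Converting the expression Q to a DFA (subset construction, then merging equivalent states) gives the minimal DFA with states {q0, q1, q2, q3, q4}, start state q0, accepting states {q3, q4} and transitions q0: a→q1, b→q2; q1: a→q1, b→q1; q2: a→q3, b→q4; q3: a→q1, b→q3; q4: a→q3, b→q4.
Exploring the product automaton P × Q from the start pair (p0, q0), following both machines on each input symbol, reaches 8 state pairs: (p0, q0), (p0, q1), (p3, q2), (p3, q1), (p4, q3), (p3, q4), (p4, q1), (p1, q1).
P accepts in {p1} and Q accepts in {q3, q4}; no reachable pair has both components accepting, so no string drives both machines to acceptance simultaneously and L(P) ∩ L(Q) = ∅.
So no string is accepted by both, and the intersection is empty.

Yes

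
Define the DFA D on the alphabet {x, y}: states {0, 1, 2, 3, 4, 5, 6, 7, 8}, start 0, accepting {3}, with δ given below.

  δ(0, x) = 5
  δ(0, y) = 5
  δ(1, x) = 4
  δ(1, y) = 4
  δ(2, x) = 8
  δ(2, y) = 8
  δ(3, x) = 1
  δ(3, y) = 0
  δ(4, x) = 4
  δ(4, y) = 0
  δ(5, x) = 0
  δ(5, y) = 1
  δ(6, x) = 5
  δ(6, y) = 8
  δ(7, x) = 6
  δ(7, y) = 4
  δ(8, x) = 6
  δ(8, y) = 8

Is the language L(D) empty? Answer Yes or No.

The states reachable from the start state are {0, 1, 4, 5}.
None of the accepting states {3} is reachable, so no string is accepted and L(D) = ∅.

Yes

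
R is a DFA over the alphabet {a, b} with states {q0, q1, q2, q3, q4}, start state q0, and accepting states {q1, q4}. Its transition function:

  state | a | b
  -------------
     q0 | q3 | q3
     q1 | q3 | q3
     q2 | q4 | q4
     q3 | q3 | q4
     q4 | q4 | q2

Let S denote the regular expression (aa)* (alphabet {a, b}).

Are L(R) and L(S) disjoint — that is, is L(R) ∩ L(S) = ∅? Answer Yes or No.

Converting the expression S to a DFA (subset construction, then merging equivalent states) gives the minimal DFA with states {s0, s1, s2}, start state s0, accepting states {s0} and transitions s0: a→s1, b→s2; s1: a→s0, b→s2; s2: a→s2, b→s2.
Exploring the product automaton R × S from the start pair (q0, s0), following both machines on each input symbol, reaches 6 state pairs: (q0, s0), (q3, s1), (q3, s2), (q3, s0), (q4, s2), (q2, s2).
R accepts in {q1, q4} and S accepts in {s0}; no reachable pair has both components accepting, so no string drives both machines to acceptance simultaneously and L(R) ∩ L(S) = ∅.
So no string is accepted by both, and the intersection is empty.

Yes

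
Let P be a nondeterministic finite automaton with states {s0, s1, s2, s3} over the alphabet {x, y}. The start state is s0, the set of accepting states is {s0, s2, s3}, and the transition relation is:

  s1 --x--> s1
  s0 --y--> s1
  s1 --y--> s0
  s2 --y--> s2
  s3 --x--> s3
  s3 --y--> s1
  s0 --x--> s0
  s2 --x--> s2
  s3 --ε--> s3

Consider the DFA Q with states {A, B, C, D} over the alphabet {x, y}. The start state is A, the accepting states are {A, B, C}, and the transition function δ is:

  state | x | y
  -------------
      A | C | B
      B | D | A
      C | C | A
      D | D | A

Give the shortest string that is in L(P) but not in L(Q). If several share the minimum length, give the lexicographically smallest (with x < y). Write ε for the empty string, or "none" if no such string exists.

xyyx

The string xyyx is accepted by P but not by Q.
No shorter string lies in the difference, and xyyx is the lexicographically first length-4 string in L(P) \ L(Q).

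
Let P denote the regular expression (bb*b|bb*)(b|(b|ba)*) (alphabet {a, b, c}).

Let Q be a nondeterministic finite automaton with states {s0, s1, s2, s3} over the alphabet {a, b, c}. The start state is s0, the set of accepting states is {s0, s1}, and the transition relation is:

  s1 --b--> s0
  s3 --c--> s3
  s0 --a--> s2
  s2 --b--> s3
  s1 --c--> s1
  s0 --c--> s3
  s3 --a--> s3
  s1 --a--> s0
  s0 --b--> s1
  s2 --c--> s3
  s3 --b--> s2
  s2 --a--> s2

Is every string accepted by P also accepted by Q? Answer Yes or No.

No

The string bba is in L(P) but not in L(Q).
So L(P) ⊄ L(Q).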